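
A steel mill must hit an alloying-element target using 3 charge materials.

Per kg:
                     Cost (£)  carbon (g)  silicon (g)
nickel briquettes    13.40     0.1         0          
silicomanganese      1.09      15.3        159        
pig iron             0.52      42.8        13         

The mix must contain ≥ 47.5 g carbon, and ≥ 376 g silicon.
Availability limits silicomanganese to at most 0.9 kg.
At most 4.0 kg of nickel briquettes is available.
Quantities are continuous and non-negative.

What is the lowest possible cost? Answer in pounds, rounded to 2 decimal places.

£10.30

This is a linear program. Let x1 = kg of nickel briquettes, x2 = kg of silicomanganese, x3 = kg of pig iron.
Minimize 13.4x1 + 1.09x2 + 0.52x3 s.t.:
  0.1x1 + 15.3x2 + 42.8x3 ≥ 47.5   (carbon)
  159x2 + 13x3 ≥ 376   (silicon)
  x2 ≤ 0.9
  x1 ≤ 4
  x1, x2, x3 ≥ 0.
The minimum-cost mix takes nothing from nickel briquettes — only silicomanganese, pig iron. Binding constraints: silicon and the silicomanganese cap.
That vertex is x2 = 0.9, x3 = 17.92.
Cost = 1.09·0.9 + 0.52·17.92 = 10.2994.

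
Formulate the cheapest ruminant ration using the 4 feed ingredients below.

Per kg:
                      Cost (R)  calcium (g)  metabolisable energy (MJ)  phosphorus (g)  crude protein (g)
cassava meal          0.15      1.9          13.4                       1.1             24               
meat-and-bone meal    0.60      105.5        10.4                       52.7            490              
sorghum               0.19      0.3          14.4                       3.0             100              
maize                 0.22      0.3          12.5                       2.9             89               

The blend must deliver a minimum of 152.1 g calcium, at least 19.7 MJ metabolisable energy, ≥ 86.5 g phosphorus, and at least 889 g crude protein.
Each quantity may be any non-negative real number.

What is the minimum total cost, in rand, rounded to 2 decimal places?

Let x1 = kg of cassava meal, x2 = kg of meat-and-bone meal, x3 = kg of sorghum, x4 = kg of maize.
Minimize 0.15x1 + 0.6x2 + 0.19x3 + 0.22x4 s.t.:
  1.9x1 + 105.5x2 + 0.3x3 + 0.3x4 ≥ 152.1   (calcium)
  13.4x1 + 10.4x2 + 14.4x3 + 12.5x4 ≥ 19.7   (metabolisable energy)
  1.1x1 + 52.7x2 + 3x3 + 2.9x4 ≥ 86.5   (phosphorus)
  24x1 + 490x2 + 100x3 + 89x4 ≥ 889   (crude protein)
  x1, x2, x3, x4 ≥ 0.
At the optimum only meat-and-bone meal, sorghum are positive (cassava meal, maize = 0). Binding constraints: metabolisable energy and crude protein.
So meat-and-bone meal = 1.8 kg, sorghum = 0.06772 kg.
Cost = 0.6·1.8 + 0.19·0.06772 = 1.0929.

R1.09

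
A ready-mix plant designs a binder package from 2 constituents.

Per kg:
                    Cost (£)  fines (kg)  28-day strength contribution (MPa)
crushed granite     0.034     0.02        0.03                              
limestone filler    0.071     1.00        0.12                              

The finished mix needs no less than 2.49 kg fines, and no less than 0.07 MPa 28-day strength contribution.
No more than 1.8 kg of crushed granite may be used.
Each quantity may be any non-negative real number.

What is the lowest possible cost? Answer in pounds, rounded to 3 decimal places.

£0.177

Treat it as an LP. Let x1 = kg of crushed granite, x2 = kg of limestone filler.
Minimize 0.034x1 + 0.071x2 with:
  0.02x1 + 1x2 ≥ 2.49   (fines)
  0.03x1 + 0.12x2 ≥ 0.07   (28-day strength contribution)
  x1 ≤ 1.8
  x1, x2 ≥ 0.
The minimum-cost mix takes nothing from crushed granite — only limestone filler. There the fines constraint is tight.
Optimal quantities: limestone filler = 2.49 kg.
Cost = 0.071·2.49 = 0.17679.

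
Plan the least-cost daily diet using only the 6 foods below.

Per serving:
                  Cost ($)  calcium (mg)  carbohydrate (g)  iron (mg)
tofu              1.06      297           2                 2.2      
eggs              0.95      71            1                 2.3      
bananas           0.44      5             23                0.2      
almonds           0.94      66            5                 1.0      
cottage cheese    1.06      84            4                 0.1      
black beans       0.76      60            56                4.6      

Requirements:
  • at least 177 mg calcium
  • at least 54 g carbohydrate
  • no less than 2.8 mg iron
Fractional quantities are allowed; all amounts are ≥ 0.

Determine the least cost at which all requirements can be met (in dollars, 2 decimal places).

$1.15

This is a linear program. Let x1 = servings of tofu, x2 = servings of eggs, x3 = servings of bananas, x4 = servings of almonds, x5 = servings of cottage cheese, x6 = servings of black beans.
Minimise 1.06x1 + 0.95x2 + 0.44x3 + 0.94x4 + 1.06x5 + 0.76x6 subject to:
  297x1 + 71x2 + 5x3 + 66x4 + 84x5 + 60x6 ≥ 177   (calcium)
  2x1 + 1x2 + 23x3 + 5x4 + 4x5 + 56x6 ≥ 54   (carbohydrate)
  2.2x1 + 2.3x2 + 0.2x3 + 1x4 + 0.1x5 + 4.6x6 ≥ 2.8   (iron)
  x1, x2, x3, x4, x5, x6 ≥ 0.
The optimal basis is {tofu, black beans}; eggs, bananas, almonds, cottage cheese drop out. The calcium and carbohydrate requirements are met with equality.
That vertex is x1 = 0.4041, x6 = 0.9499.
Objective = 1.06·0.4041 + 0.76·0.9499 = 1.1503.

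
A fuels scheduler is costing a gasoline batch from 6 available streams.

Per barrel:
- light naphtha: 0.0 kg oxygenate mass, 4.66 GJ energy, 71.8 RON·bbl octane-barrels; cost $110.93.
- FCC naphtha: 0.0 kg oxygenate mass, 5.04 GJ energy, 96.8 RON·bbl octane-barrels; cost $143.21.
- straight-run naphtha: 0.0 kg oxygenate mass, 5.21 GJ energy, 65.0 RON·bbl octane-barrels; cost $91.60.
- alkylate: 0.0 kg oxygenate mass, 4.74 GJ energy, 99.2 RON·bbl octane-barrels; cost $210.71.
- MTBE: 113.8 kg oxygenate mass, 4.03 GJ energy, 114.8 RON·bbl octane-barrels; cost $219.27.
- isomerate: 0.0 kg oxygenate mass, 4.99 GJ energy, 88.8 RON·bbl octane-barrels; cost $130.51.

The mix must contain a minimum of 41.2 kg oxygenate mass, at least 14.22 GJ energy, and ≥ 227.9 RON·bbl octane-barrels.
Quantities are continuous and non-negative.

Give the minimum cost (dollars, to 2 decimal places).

Let x1 = barrels of light naphtha, x2 = barrels of FCC naphtha, x3 = barrels of straight-run naphtha, x4 = barrels of alkylate, x5 = barrels of MTBE, x6 = barrels of isomerate.
min 110.93x1 + 143.21x2 + 91.6x3 + 210.71x4 + 219.27x5 + 130.51x6 s.t.:
  113.8x5 ≥ 41.2   (oxygenate mass)
  4.66x1 + 5.04x2 + 5.21x3 + 4.74x4 + 4.03x5 + 4.99x6 ≥ 14.22   (energy)
  71.8x1 + 96.8x2 + 65x3 + 99.2x4 + 114.8x5 + 88.8x6 ≥ 227.9   (octane-barrels)
  x1, x2, x3, x4, x5, x6 ≥ 0.
At the optimum only straight-run naphtha, MTBE are positive (light naphtha, FCC naphtha, alkylate, isomerate = 0). Binding constraints: oxygenate mass and octane-barrels.
Solving gives x3 = 2.86674, x5 = 0.362039.
Total cost: 91.6·2.86674 + 219.27·0.362039 = 341.9777.

$341.98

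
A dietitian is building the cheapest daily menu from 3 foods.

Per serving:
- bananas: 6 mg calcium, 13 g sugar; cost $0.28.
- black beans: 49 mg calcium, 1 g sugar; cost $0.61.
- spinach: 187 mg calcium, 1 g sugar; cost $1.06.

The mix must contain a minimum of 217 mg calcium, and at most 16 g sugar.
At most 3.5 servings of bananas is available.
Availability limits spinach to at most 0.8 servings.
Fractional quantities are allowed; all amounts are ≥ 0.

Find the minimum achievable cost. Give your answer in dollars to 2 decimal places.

$1.69

This is a linear program. Let x1 = servings of bananas, x2 = servings of black beans, x3 = servings of spinach.
Minimize 0.28x1 + 0.61x2 + 1.06x3 subject to:
  6x1 + 49x2 + 187x3 ≥ 217   (calcium)
  13x1 + 1x2 + 1x3 ≤ 16   (sugar)
  x1 ≤ 3.5
  x3 ≤ 0.8
  x1, x2, x3 ≥ 0.
The cheapest feasible vertex uses only black beans, spinach; bananas is not used. There the calcium and the spinach cap constraints are tight.
Solving gives x2 = 1.376, x3 = 0.8.
Hence cost = 0.61·1.376 + 1.06·0.8 = $1.6874.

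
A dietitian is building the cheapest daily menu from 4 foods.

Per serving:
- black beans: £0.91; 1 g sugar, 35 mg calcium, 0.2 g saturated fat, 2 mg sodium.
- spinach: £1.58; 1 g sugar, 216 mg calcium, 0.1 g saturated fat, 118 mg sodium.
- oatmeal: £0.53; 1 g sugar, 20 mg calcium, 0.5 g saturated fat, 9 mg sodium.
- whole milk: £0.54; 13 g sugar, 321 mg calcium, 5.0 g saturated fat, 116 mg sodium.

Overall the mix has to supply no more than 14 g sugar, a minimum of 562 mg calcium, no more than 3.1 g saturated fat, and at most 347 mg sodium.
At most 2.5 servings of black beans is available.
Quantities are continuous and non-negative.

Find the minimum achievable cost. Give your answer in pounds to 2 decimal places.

Set it up as a linear program. Let x1 = servings of black beans, x2 = servings of spinach, x3 = servings of oatmeal, x4 = servings of whole milk.
min 0.91x1 + 1.58x2 + 0.53x3 + 0.54x4 s.t.:
  1x1 + 1x2 + 1x3 + 13x4 ≤ 14   (sugar)
  35x1 + 216x2 + 20x3 + 321x4 ≥ 562   (calcium)
  0.2x1 + 0.1x2 + 0.5x3 + 5x4 ≤ 3.1   (saturated fat)
  2x1 + 118x2 + 9x3 + 116x4 ≤ 347   (sodium)
  x1 ≤ 2.5
  x1, x2, x3, x4 ≥ 0.
The cheapest feasible vertex uses only spinach, whole milk; black beans, oatmeal are not used. The calcium and saturated fat requirements are met with equality.
Solving gives x2 = 1.732, x4 = 0.5854.
Total cost: 1.58·1.732 + 0.54·0.5854 = 3.0527.

£3.05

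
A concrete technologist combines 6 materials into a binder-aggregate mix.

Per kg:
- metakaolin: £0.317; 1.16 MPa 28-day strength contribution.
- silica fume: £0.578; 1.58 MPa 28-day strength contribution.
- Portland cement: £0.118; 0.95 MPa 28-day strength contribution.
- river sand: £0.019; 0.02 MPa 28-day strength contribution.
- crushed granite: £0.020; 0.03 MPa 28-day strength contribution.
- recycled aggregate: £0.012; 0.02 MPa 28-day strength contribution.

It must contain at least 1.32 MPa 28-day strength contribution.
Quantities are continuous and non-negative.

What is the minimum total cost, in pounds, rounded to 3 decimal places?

Set it up as a linear program. Let x1 = kg of metakaolin, x2 = kg of silica fume, x3 = kg of Portland cement, x4 = kg of river sand, x5 = kg of crushed granite, x6 = kg of recycled aggregate.
Minimize 0.317x1 + 0.578x2 + 0.118x3 + 0.019x4 + 0.02x5 + 0.012x6 s.t.:
  1.16x1 + 1.58x2 + 0.95x3 + 0.02x4 + 0.03x5 + 0.02x6 ≥ 1.32   (28-day strength contribution)
  x1, x2, x3, x4, x5, x6 ≥ 0.
The minimum-cost mix takes nothing from metakaolin, silica fume, river sand, crushed granite, recycled aggregate — only Portland cement. There the 28-day strength contribution constraint is tight.
Solving gives x3 = 1.389.
Cost = 0.118·1.389 = 0.16390.

£0.164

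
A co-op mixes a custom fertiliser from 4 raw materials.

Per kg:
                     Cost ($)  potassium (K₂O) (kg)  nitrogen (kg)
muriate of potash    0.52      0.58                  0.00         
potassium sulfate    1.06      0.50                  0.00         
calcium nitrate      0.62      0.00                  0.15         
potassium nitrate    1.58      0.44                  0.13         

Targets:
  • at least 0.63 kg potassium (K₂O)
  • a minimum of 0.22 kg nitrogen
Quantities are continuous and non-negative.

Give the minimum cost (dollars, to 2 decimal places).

Let x1 = kg of muriate of potash, x2 = kg of potassium sulfate, x3 = kg of calcium nitrate, x4 = kg of potassium nitrate.
Minimise 0.52x1 + 1.06x2 + 0.62x3 + 1.58x4 with:
  0.58x1 + 0.5x2 + 0.44x4 ≥ 0.63   (potassium (K₂O))
  0.15x3 + 0.13x4 ≥ 0.22   (nitrogen)
  x1, x2, x3, x4 ≥ 0.
The optimal basis is {muriate of potash, calcium nitrate}; potassium sulfate, potassium nitrate drop out. Binding constraints: potassium (K₂O) and nitrogen.
That vertex is x1 = 1.086, x3 = 1.467.
Hence cost = 0.52·1.086 + 0.62·1.467 = $1.4743.

$1.47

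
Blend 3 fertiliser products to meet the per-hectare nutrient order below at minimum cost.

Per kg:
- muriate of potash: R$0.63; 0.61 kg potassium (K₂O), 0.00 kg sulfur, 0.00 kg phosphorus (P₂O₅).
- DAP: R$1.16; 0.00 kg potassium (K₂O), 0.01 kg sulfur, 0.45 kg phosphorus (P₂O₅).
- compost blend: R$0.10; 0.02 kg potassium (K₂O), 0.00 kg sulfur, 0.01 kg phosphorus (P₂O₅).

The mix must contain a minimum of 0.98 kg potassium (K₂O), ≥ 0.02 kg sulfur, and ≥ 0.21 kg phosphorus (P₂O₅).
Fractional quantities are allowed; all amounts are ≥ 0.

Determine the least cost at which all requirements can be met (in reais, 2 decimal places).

Let x1 = kg of muriate of potash, x2 = kg of DAP, x3 = kg of compost blend.
min 0.63x1 + 1.16x2 + 0.1x3 with:
  0.61x1 + 0.02x3 ≥ 0.98   (potassium (K₂O))
  0.01x2 ≥ 0.02   (sulfur)
  0.45x2 + 0.01x3 ≥ 0.21   (phosphorus (P₂O₅))
  x1, x2, x3 ≥ 0.
The cheapest feasible vertex uses only muriate of potash, DAP; compost blend is not used. There the potassium (K₂O) and sulfur constraints are tight.
Optimal quantities: muriate of potash = 1.607 kg, DAP = 2 kg.
Hence cost = 0.63·1.607 + 1.16·2 = R$3.3324.

R$3.33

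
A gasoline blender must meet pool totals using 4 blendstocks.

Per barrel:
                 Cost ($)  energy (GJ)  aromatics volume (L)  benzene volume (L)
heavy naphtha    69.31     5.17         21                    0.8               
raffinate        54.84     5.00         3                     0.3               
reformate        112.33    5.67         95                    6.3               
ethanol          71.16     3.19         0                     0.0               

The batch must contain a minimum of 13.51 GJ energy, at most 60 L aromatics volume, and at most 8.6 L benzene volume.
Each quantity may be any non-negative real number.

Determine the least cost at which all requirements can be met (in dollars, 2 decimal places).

$148.18

Let x1 = barrels of heavy naphtha, x2 = barrels of raffinate, x3 = barrels of reformate, x4 = barrels of ethanol.
min 69.31x1 + 54.84x2 + 112.33x3 + 71.16x4 subject to:
  5.17x1 + 5x2 + 5.67x3 + 3.19x4 ≥ 13.51   (energy)
  21x1 + 3x2 + 95x3 ≤ 60   (aromatics volume)
  0.8x1 + 0.3x2 + 6.3x3 ≤ 8.6   (benzene volume)
  x1, x2, x3, x4 ≥ 0.
The minimum-cost mix takes nothing from heavy naphtha, reformate, ethanol — only raffinate. The energy requirement is met with equality.
Solving gives x2 = 2.702.
Total cost: 54.84·2.702 = 148.1777.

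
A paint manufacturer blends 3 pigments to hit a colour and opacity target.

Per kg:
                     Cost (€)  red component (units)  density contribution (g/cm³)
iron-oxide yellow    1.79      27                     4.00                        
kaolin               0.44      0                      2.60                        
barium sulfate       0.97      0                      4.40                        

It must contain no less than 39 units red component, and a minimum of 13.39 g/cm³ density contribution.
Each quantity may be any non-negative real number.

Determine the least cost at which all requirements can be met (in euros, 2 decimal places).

€3.87

Set it up as a linear program. Let x1 = kg of iron-oxide yellow, x2 = kg of kaolin, x3 = kg of barium sulfate.
Minimise 1.79x1 + 0.44x2 + 0.97x3 s.t.:
  27x1 ≥ 39   (red component)
  4x1 + 2.6x2 + 4.4x3 ≥ 13.39   (density contribution)
  x1, x2, x3 ≥ 0.
At the optimum only iron-oxide yellow, kaolin are positive (barium sulfate = 0). There the red component and density contribution constraints are tight.
Optimal quantities: iron-oxide yellow = 1.444 kg, kaolin = 2.928 kg.
Total cost: 1.79·1.444 + 0.44·2.928 = 3.8731.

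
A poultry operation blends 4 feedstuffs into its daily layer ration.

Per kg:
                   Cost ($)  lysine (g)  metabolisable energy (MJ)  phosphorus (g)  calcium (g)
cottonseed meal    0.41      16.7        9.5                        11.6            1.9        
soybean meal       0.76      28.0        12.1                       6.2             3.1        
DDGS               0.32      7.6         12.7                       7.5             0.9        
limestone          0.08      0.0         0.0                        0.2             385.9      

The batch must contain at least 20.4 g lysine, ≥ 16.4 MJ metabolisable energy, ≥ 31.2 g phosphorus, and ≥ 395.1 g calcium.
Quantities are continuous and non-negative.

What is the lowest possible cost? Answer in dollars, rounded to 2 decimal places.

$1.18

Let x1 = kg of cottonseed meal, x2 = kg of soybean meal, x3 = kg of DDGS, x4 = kg of limestone.
Minimise 0.41x1 + 0.76x2 + 0.32x3 + 0.08x4 s.t.:
  16.7x1 + 28x2 + 7.6x3 ≥ 20.4   (lysine)
  9.5x1 + 12.1x2 + 12.7x3 ≥ 16.4   (metabolisable energy)
  11.6x1 + 6.2x2 + 7.5x3 + 0.2x4 ≥ 31.2   (phosphorus)
  1.9x1 + 3.1x2 + 0.9x3 + 385.9x4 ≥ 395.1   (calcium)
  x1, x2, x3, x4 ≥ 0.
The cheapest feasible vertex uses only cottonseed meal, limestone; soybean meal, DDGS are not used. The phosphorus and calcium requirements are met with equality.
Optimal quantities: cottonseed meal = 2.672 kg, limestone = 1.011 kg.
Total cost: 0.41·2.672 + 0.08·1.011 = 1.1764.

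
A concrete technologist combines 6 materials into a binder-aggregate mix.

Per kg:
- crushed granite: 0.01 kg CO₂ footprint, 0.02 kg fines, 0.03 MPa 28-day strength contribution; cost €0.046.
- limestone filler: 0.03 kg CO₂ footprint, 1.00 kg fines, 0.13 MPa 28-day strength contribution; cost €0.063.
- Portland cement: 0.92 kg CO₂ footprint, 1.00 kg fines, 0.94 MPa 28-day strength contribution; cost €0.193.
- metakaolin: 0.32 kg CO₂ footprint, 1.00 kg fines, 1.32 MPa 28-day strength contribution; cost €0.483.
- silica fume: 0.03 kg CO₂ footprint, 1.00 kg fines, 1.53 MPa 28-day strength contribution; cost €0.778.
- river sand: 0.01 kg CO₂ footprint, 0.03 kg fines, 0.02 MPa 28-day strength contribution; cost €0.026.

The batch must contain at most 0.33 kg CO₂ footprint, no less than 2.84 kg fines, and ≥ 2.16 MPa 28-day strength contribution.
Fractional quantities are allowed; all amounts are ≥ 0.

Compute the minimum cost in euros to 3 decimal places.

Treat it as an LP. Let x1 = kg of crushed granite, x2 = kg of limestone filler, x3 = kg of Portland cement, x4 = kg of metakaolin, x5 = kg of silica fume, x6 = kg of river sand.
Minimise 0.046x1 + 0.063x2 + 0.193x3 + 0.483x4 + 0.778x5 + 0.026x6 with:
  0.01x1 + 0.03x2 + 0.92x3 + 0.32x4 + 0.03x5 + 0.01x6 ≤ 0.33   (CO₂ footprint)
  0.02x1 + 1x2 + 1x3 + 1x4 + 1x5 + 0.03x6 ≥ 2.84   (fines)
  0.03x1 + 0.13x2 + 0.94x3 + 1.32x4 + 1.53x5 + 0.02x6 ≥ 2.16   (28-day strength contribution)
  x1, x2, x3, x4, x5, x6 ≥ 0.
The optimal basis is {limestone filler, metakaolin, silica fume}; crushed granite, Portland cement, river sand drop out. The CO₂ footprint, fines, 28-day strength contribution requirements are met with equality.
So limestone filler = 1.434 kg, metakaolin = 0.8441 kg, silica fume = 0.5616 kg.
Cost = 0.063·1.434 + 0.483·0.8441 + 0.778·0.5616 = 0.93497.

€0.935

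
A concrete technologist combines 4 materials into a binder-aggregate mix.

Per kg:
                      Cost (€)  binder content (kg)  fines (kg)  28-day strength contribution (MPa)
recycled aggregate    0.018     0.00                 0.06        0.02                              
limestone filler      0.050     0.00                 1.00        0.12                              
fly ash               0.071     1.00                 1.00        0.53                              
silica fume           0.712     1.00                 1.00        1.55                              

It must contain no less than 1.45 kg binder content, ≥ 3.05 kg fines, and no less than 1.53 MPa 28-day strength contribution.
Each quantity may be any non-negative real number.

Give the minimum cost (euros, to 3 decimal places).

Treat it as an LP. Let x1 = kg of recycled aggregate, x2 = kg of limestone filler, x3 = kg of fly ash, x4 = kg of silica fume.
Minimise 0.018x1 + 0.05x2 + 0.071x3 + 0.712x4 subject to:
  1x3 + 1x4 ≥ 1.45   (binder content)
  0.06x1 + 1x2 + 1x3 + 1x4 ≥ 3.05   (fines)
  0.02x1 + 0.12x2 + 0.53x3 + 1.55x4 ≥ 1.53   (28-day strength contribution)
  x1, x2, x3, x4 ≥ 0.
The minimum-cost mix takes nothing from recycled aggregate, silica fume — only limestone filler, fly ash. Binding constraints: fines and 28-day strength contribution.
Optimal quantities: limestone filler = 0.211 kg, fly ash = 2.839 kg.
Total cost: 0.05·0.211 + 0.071·2.839 = 0.21212.

€0.212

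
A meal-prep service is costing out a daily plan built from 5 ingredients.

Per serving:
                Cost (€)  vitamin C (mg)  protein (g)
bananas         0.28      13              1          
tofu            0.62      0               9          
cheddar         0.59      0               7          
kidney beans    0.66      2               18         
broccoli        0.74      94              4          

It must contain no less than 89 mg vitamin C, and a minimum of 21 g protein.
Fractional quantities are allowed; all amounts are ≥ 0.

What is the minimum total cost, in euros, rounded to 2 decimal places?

Let x1 = servings of bananas, x2 = servings of tofu, x3 = servings of cheddar, x4 = servings of kidney beans, x5 = servings of broccoli.
min 0.28x1 + 0.62x2 + 0.59x3 + 0.66x4 + 0.74x5 with:
  13x1 + 2x4 + 94x5 ≥ 89   (vitamin C)
  1x1 + 9x2 + 7x3 + 18x4 + 4x5 ≥ 21   (protein)
  x1, x2, x3, x4, x5 ≥ 0.
The cheapest feasible vertex uses only kidney beans, broccoli; bananas, tofu, cheddar are not used. The vitamin C and protein requirements are met with equality.
So kidney beans = 0.9608 servings, broccoli = 0.9264 servings.
Total cost: 0.66·0.9608 + 0.74·0.9264 = 1.3197.

€1.32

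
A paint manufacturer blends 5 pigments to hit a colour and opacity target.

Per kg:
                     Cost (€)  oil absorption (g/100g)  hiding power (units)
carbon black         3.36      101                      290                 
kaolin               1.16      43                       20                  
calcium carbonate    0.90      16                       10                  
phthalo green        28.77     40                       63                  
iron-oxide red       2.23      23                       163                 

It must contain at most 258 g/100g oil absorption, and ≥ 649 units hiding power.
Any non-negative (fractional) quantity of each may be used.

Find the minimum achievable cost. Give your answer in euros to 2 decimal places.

Let x1 = kg of carbon black, x2 = kg of kaolin, x3 = kg of calcium carbonate, x4 = kg of phthalo green, x5 = kg of iron-oxide red.
Minimize 3.36x1 + 1.16x2 + 0.9x3 + 28.77x4 + 2.23x5 subject to:
  101x1 + 43x2 + 16x3 + 40x4 + 23x5 ≤ 258   (oil absorption)
  290x1 + 20x2 + 10x3 + 63x4 + 163x5 ≥ 649   (hiding power)
  x1, x2, x3, x4, x5 ≥ 0.
The optimal basis is {carbon black}; kaolin, calcium carbonate, phthalo green, iron-oxide red drop out. The hiding power requirement is met with equality.
Solving gives x1 = 2.238.
Cost = 3.36·2.238 = 7.5197.

€7.52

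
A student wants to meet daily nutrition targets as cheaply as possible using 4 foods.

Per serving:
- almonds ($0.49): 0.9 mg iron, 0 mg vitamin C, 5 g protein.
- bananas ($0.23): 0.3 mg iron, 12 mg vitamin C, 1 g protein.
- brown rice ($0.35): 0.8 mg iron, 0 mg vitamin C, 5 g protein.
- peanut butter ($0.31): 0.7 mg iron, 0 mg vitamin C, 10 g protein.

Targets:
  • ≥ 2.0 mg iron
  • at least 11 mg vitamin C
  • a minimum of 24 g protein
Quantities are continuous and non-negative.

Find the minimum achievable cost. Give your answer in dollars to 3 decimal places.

$0.974

Set it up as a linear program. Let x1 = servings of almonds, x2 = servings of bananas, x3 = servings of brown rice, x4 = servings of peanut butter.
min 0.49x1 + 0.23x2 + 0.35x3 + 0.31x4 with:
  0.9x1 + 0.3x2 + 0.8x3 + 0.7x4 ≥ 2   (iron)
  12x2 ≥ 11   (vitamin C)
  5x1 + 1x2 + 5x3 + 10x4 ≥ 24   (protein)
  x1, x2, x3, x4 ≥ 0.
The cheapest feasible vertex uses only bananas, brown rice, peanut butter; almonds is not used. Binding constraints: iron, vitamin C, protein.
Solving gives x2 = 0.9167, x3 = 0.2426, x4 = 2.187.
Objective = 0.23·0.9167 + 0.35·0.2426 + 0.31·2.187 = 0.97372.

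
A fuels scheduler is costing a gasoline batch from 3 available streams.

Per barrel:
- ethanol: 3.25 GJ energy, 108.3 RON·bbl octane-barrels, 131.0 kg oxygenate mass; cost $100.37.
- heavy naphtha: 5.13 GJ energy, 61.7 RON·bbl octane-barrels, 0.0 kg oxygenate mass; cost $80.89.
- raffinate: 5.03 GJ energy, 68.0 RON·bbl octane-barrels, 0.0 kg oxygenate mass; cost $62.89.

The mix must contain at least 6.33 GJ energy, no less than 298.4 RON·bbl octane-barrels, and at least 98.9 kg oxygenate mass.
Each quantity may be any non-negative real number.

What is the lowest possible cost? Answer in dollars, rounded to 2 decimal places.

$276.13

Let x1 = barrels of ethanol, x2 = barrels of heavy naphtha, x3 = barrels of raffinate.
min 100.37x1 + 80.89x2 + 62.89x3 with:
  3.25x1 + 5.13x2 + 5.03x3 ≥ 6.33   (energy)
  108.3x1 + 61.7x2 + 68x3 ≥ 298.4   (octane-barrels)
  131x1 ≥ 98.9   (oxygenate mass)
  x1, x2, x3 ≥ 0.
At the optimum only ethanol, raffinate are positive (heavy naphtha = 0). Binding constraints: octane-barrels and oxygenate mass.
Optimal quantities: ethanol = 0.75496 barrels, raffinate = 3.1858 barrels.
Hence cost = 100.37·0.75496 + 62.89·3.1858 = $276.1303.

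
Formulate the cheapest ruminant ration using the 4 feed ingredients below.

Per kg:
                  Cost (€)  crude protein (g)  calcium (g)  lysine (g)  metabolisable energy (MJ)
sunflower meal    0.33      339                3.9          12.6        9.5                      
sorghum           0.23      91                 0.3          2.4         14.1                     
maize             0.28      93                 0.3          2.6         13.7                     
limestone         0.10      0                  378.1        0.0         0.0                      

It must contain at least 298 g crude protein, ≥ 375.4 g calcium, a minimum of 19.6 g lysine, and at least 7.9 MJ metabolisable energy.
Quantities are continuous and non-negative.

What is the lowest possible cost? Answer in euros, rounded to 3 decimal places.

€0.611

Set it up as a linear program. Let x1 = kg of sunflower meal, x2 = kg of sorghum, x3 = kg of maize, x4 = kg of limestone.
min 0.33x1 + 0.23x2 + 0.28x3 + 0.1x4 subject to:
  339x1 + 91x2 + 93x3 ≥ 298   (crude protein)
  3.9x1 + 0.3x2 + 0.3x3 + 378.1x4 ≥ 375.4   (calcium)
  12.6x1 + 2.4x2 + 2.6x3 ≥ 19.6   (lysine)
  9.5x1 + 14.1x2 + 13.7x3 ≥ 7.9   (metabolisable energy)
  x1, x2, x3, x4 ≥ 0.
The cheapest feasible vertex uses only sunflower meal, limestone; sorghum, maize are not used. There the calcium and lysine constraints are tight.
So sunflower meal = 1.556 kg, limestone = 0.9768 kg.
Total cost: 0.33·1.556 + 0.1·0.9768 = 0.61116.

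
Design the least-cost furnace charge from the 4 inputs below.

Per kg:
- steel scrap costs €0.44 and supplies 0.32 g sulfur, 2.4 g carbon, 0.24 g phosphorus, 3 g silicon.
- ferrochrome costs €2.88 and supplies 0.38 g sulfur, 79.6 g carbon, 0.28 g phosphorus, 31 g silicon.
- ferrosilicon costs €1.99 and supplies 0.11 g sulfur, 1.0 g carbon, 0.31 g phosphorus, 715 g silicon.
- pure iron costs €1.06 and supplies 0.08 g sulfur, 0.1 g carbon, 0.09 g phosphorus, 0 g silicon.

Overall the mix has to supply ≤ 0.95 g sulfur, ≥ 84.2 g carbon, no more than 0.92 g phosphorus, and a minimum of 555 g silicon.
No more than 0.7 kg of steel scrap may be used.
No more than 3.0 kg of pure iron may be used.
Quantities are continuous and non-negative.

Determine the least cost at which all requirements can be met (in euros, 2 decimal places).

Treat it as an LP. Let x1 = kg of steel scrap, x2 = kg of ferrochrome, x3 = kg of ferrosilicon, x4 = kg of pure iron.
Minimise 0.44x1 + 2.88x2 + 1.99x3 + 1.06x4 s.t.:
  0.32x1 + 0.38x2 + 0.11x3 + 0.08x4 ≤ 0.95   (sulfur)
  2.4x1 + 79.6x2 + 1x3 + 0.1x4 ≥ 84.2   (carbon)
  0.24x1 + 0.28x2 + 0.31x3 + 0.09x4 ≤ 0.92   (phosphorus)
  3x1 + 31x2 + 715x3 ≥ 555   (silicon)
  x1 ≤ 0.7
  x4 ≤ 3
  x1, x2, x3, x4 ≥ 0.
At the optimum only ferrochrome, ferrosilicon are positive (steel scrap, pure iron = 0). There the carbon and silicon constraints are tight.
That vertex is x2 = 1.0486, x3 = 0.73076.
Hence cost = 2.88·1.0486 + 1.99·0.73076 = €4.4742.

€4.47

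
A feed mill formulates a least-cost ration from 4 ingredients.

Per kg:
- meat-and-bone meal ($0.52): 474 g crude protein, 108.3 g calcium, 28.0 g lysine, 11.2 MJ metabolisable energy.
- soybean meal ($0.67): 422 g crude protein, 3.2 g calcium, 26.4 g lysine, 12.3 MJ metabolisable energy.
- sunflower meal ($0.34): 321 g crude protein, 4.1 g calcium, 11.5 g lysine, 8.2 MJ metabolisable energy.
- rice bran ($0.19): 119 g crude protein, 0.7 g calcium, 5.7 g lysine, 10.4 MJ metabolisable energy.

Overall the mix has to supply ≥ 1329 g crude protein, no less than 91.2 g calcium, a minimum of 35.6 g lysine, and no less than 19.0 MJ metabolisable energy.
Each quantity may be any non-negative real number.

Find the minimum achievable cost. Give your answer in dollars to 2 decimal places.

Let x1 = kg of meat-and-bone meal, x2 = kg of soybean meal, x3 = kg of sunflower meal, x4 = kg of rice bran.
Minimise 0.52x1 + 0.67x2 + 0.34x3 + 0.19x4 s.t.:
  474x1 + 422x2 + 321x3 + 119x4 ≥ 1329   (crude protein)
  108.3x1 + 3.2x2 + 4.1x3 + 0.7x4 ≥ 91.2   (calcium)
  28x1 + 26.4x2 + 11.5x3 + 5.7x4 ≥ 35.6   (lysine)
  11.2x1 + 12.3x2 + 8.2x3 + 10.4x4 ≥ 19   (metabolisable energy)
  x1, x2, x3, x4 ≥ 0.
The optimal basis is {meat-and-bone meal, sunflower meal}; soybean meal, rice bran drop out. The crude protein and calcium requirements are met with equality.
Optimal quantities: meat-and-bone meal = 0.7259 kg, sunflower meal = 3.068 kg.
Total cost: 0.52·0.7259 + 0.34·3.068 = 1.4206.

$1.42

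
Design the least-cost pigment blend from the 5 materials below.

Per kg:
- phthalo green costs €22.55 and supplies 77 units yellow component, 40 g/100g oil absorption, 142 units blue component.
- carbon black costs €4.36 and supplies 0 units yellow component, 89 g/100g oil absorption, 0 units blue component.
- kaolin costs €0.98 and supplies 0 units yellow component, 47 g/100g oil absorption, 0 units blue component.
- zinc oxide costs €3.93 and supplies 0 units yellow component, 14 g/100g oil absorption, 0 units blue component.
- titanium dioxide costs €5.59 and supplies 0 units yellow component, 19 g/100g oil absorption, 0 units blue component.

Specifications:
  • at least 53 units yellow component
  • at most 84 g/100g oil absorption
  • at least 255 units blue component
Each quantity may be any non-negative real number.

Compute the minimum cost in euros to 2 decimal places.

€40.49

This is a linear program. Let x1 = kg of phthalo green, x2 = kg of carbon black, x3 = kg of kaolin, x4 = kg of zinc oxide, x5 = kg of titanium dioxide.
Minimise 22.55x1 + 4.36x2 + 0.98x3 + 3.93x4 + 5.59x5 subject to:
  77x1 ≥ 53   (yellow component)
  40x1 + 89x2 + 47x3 + 14x4 + 19x5 ≤ 84   (oil absorption)
  142x1 ≥ 255   (blue component)
  x1, x2, x3, x4, x5 ≥ 0.
At the optimum only phthalo green is positive (carbon black, kaolin, zinc oxide, titanium dioxide = 0). There the blue component constraint is tight.
Solving gives x1 = 1.79577.
Total cost: 22.55·1.79577 = 40.4946.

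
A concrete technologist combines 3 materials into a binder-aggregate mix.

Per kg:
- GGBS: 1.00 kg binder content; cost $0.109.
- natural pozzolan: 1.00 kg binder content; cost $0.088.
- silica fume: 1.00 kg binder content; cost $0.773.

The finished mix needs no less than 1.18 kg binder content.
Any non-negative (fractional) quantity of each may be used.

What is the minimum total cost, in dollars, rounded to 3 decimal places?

Let x1 = kg of GGBS, x2 = kg of natural pozzolan, x3 = kg of silica fume.
min 0.109x1 + 0.088x2 + 0.773x3 subject to:
  1x1 + 1x2 + 1x3 ≥ 1.18   (binder content)
  x1, x2, x3 ≥ 0.
At the optimum only natural pozzolan is positive (GGBS, silica fume = 0). The binder content requirement is met with equality.
Optimal quantities: natural pozzolan = 1.18 kg.
Total cost: 0.088·1.18 = 0.10384.

$0.104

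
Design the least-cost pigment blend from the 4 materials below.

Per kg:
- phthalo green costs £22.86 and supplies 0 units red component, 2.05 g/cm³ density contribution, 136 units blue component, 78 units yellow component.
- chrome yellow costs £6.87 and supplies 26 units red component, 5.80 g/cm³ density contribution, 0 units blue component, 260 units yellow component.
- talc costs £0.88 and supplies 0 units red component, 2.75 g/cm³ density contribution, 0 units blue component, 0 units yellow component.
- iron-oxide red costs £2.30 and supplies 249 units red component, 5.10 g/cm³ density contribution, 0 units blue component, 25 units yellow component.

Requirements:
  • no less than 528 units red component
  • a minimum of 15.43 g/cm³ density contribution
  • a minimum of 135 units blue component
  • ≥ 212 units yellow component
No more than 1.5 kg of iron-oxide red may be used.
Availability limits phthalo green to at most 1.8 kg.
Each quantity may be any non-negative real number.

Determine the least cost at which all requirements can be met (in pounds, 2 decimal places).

This is a linear program. Let x1 = kg of phthalo green, x2 = kg of chrome yellow, x3 = kg of talc, x4 = kg of iron-oxide red.
min 22.86x1 + 6.87x2 + 0.88x3 + 2.3x4 subject to:
  26x2 + 249x4 ≥ 528   (red component)
  2.05x1 + 5.8x2 + 2.75x3 + 5.1x4 ≥ 15.43   (density contribution)
  136x1 ≥ 135   (blue component)
  78x1 + 260x2 + 25x4 ≥ 212   (yellow component)
  x4 ≤ 1.5
  x1 ≤ 1.8
  x1, x2, x3, x4 ≥ 0.
The cheapest feasible vertex uses only phthalo green, chrome yellow, iron-oxide red; talc is not used. Binding constraints: red component, blue component, the iron-oxide red cap.
So phthalo green = 0.99265 kg, chrome yellow = 5.9423 kg, iron-oxide red = 1.5 kg.
Total cost: 22.86·0.99265 + 6.87·5.9423 + 2.3·1.5 = 66.9656.

£66.97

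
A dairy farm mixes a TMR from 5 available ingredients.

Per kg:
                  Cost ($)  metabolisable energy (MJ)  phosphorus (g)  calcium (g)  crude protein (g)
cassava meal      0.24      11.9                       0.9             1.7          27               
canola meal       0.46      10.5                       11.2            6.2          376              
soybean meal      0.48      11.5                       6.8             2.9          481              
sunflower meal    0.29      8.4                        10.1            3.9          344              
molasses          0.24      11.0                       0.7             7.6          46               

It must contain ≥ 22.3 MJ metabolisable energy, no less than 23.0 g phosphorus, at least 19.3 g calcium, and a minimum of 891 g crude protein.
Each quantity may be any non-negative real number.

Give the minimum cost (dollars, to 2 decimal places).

$1.01

Set it up as a linear program. Let x1 = kg of cassava meal, x2 = kg of canola meal, x3 = kg of soybean meal, x4 = kg of sunflower meal, x5 = kg of molasses.
Minimize 0.24x1 + 0.46x2 + 0.48x3 + 0.29x4 + 0.24x5 subject to:
  11.9x1 + 10.5x2 + 11.5x3 + 8.4x4 + 11x5 ≥ 22.3   (metabolisable energy)
  0.9x1 + 11.2x2 + 6.8x3 + 10.1x4 + 0.7x5 ≥ 23   (phosphorus)
  1.7x1 + 6.2x2 + 2.9x3 + 3.9x4 + 7.6x5 ≥ 19.3   (calcium)
  27x1 + 376x2 + 481x3 + 344x4 + 46x5 ≥ 891   (crude protein)
  x1, x2, x3, x4, x5 ≥ 0.
At the optimum only sunflower meal, molasses are positive (cassava meal, canola meal, soybean meal = 0). Binding constraints: calcium and crude protein.
Solving gives x4 = 2.416, x5 = 1.3.
Total cost: 0.29·2.416 + 0.24·1.3 = 1.0126.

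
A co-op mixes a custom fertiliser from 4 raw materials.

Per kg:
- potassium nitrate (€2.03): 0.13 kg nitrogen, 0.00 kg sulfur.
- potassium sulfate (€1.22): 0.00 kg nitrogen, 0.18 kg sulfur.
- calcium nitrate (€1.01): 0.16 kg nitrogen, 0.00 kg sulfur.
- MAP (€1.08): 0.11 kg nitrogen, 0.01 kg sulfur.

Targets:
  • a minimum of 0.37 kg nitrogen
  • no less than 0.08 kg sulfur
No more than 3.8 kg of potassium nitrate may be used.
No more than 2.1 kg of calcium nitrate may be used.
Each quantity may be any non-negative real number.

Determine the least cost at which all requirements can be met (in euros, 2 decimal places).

This is a linear program. Let x1 = kg of potassium nitrate, x2 = kg of potassium sulfate, x3 = kg of calcium nitrate, x4 = kg of MAP.
Minimize 2.03x1 + 1.22x2 + 1.01x3 + 1.08x4 s.t.:
  0.13x1 + 0.16x3 + 0.11x4 ≥ 0.37   (nitrogen)
  0.18x2 + 0.01x4 ≥ 0.08   (sulfur)
  x1 ≤ 3.8
  x3 ≤ 2.1
  x1, x2, x3, x4 ≥ 0.
The cheapest feasible vertex uses only potassium sulfate, calcium nitrate, MAP; potassium nitrate is not used. Binding constraints: nitrogen, sulfur, the calcium nitrate cap.
Optimal quantities: potassium sulfate = 0.4273 kg, calcium nitrate = 2.1 kg, MAP = 0.3091 kg.
Hence cost = 1.22·0.4273 + 1.01·2.1 + 1.08·0.3091 = €2.9761.

€2.98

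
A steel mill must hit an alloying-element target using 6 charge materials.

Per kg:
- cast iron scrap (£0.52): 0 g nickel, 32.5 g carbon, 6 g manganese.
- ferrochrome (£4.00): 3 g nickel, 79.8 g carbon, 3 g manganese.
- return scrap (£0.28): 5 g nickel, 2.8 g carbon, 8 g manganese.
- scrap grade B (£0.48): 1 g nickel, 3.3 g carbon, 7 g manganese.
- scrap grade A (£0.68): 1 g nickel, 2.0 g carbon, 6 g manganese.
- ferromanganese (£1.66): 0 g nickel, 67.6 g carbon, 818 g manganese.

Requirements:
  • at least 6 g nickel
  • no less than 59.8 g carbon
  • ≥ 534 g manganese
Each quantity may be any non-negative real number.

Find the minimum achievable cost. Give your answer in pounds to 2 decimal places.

£1.61

Treat it as an LP. Let x1 = kg of cast iron scrap, x2 = kg of ferrochrome, x3 = kg of return scrap, x4 = kg of scrap grade B, x5 = kg of scrap grade A, x6 = kg of ferromanganese.
Minimise 0.52x1 + 4x2 + 0.28x3 + 0.48x4 + 0.68x5 + 1.66x6 subject to:
  3x2 + 5x3 + 1x4 + 1x5 ≥ 6   (nickel)
  32.5x1 + 79.8x2 + 2.8x3 + 3.3x4 + 2x5 + 67.6x6 ≥ 59.8   (carbon)
  6x1 + 3x2 + 8x3 + 7x4 + 6x5 + 818x6 ≥ 534   (manganese)
  x1, x2, x3, x4, x5, x6 ≥ 0.
At the optimum only cast iron scrap, return scrap, ferromanganese are positive (ferrochrome, scrap grade B, scrap grade A = 0). There the nickel, carbon, manganese constraints are tight.
Optimal quantities: cast iron scrap = 0.4094 kg, return scrap = 1.2 kg, ferromanganese = 0.6381 kg.
Cost = 0.52·0.4094 + 0.28·1.2 + 1.66·0.6381 = 1.6081.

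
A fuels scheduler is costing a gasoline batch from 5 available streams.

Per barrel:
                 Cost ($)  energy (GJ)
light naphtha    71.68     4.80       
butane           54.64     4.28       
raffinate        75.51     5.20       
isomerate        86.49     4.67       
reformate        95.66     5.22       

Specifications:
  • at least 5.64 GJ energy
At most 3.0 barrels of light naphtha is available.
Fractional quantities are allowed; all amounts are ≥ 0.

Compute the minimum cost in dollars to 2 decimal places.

$72.00

Treat it as an LP. Let x1 = barrels of light naphtha, x2 = barrels of butane, x3 = barrels of raffinate, x4 = barrels of isomerate, x5 = barrels of reformate.
Minimize 71.68x1 + 54.64x2 + 75.51x3 + 86.49x4 + 95.66x5 s.t.:
  4.8x1 + 4.28x2 + 5.2x3 + 4.67x4 + 5.22x5 ≥ 5.64   (energy)
  x1 ≤ 3
  x1, x2, x3, x4, x5 ≥ 0.
The optimal basis is {butane}; light naphtha, raffinate, isomerate, reformate drop out. There the energy constraint is tight.
Solving gives x2 = 1.3178.
Hence cost = 54.64·1.3178 = $72.0046.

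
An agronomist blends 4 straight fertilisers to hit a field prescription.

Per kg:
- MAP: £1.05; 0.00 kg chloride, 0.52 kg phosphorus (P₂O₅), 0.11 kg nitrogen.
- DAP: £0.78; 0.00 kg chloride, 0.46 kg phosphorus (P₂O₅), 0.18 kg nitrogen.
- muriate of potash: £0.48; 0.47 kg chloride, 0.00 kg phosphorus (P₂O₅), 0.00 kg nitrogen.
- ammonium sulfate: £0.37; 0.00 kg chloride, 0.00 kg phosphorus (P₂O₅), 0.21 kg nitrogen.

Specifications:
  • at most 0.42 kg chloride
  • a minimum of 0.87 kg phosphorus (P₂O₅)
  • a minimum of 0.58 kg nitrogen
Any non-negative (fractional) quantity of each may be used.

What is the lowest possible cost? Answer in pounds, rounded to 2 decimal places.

£1.90

Let x1 = kg of MAP, x2 = kg of DAP, x3 = kg of muriate of potash, x4 = kg of ammonium sulfate.
Minimize 1.05x1 + 0.78x2 + 0.48x3 + 0.37x4 subject to:
  0.47x3 ≤ 0.42   (chloride)
  0.52x1 + 0.46x2 ≥ 0.87   (phosphorus (P₂O₅))
  0.11x1 + 0.18x2 + 0.21x4 ≥ 0.58   (nitrogen)
  x1, x2, x3, x4 ≥ 0.
The cheapest feasible vertex uses only DAP, ammonium sulfate; MAP, muriate of potash are not used. There the phosphorus (P₂O₅) and nitrogen constraints are tight.
Solving gives x2 = 1.891, x4 = 1.141.
Cost = 0.78·1.891 + 0.37·1.141 = 1.8972.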